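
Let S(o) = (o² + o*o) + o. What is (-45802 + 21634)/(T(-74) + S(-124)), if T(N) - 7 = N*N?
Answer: -8056/12037 ≈ -0.66927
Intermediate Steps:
S(o) = o + 2*o² (S(o) = (o² + o²) + o = 2*o² + o = o + 2*o²)
T(N) = 7 + N² (T(N) = 7 + N*N = 7 + N²)
(-45802 + 21634)/(T(-74) + S(-124)) = (-45802 + 21634)/((7 + (-74)²) - 124*(1 + 2*(-124))) = -24168/((7 + 5476) - 124*(1 - 248)) = -24168/(5483 - 124*(-247)) = -24168/(5483 + 30628) = -24168/36111 = -24168*1/36111 = -8056/12037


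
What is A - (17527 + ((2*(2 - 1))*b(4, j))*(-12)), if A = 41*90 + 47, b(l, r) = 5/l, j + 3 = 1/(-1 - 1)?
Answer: -13760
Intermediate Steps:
j = -7/2 (j = -3 + 1/(-1 - 1) = -3 + 1/(-2) = -3 - ½ = -7/2 ≈ -3.5000)
A = 3737 (A = 3690 + 47 = 3737)
A - (17527 + ((2*(2 - 1))*b(4, j))*(-12)) = 3737 - (17527 + ((2*(2 - 1))*(5/4))*(-12)) = 3737 - (17527 + ((2*1)*(5*(¼)))*(-12)) = 3737 - (17527 + (2*(5/4))*(-12)) = 3737 - (17527 + (5/2)*(-12)) = 3737 - (17527 - 30) = 3737 - 1*17497 = 3737 - 17497 = -13760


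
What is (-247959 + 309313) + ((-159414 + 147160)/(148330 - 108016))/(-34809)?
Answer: 43048728133729/701645013 ≈ 61354.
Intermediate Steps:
(-247959 + 309313) + ((-159414 + 147160)/(148330 - 108016))/(-34809) = 61354 - 12254/40314*(-1/34809) = 61354 - 12254*1/40314*(-1/34809) = 61354 - 6127/20157*(-1/34809) = 61354 + 6127/701645013 = 43048728133729/701645013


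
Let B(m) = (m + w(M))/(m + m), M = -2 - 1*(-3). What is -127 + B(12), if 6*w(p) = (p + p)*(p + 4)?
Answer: -9103/72 ≈ -126.43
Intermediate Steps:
M = 1 (M = -2 + 3 = 1)
w(p) = p*(4 + p)/3 (w(p) = ((p + p)*(p + 4))/6 = ((2*p)*(4 + p))/6 = (2*p*(4 + p))/6 = p*(4 + p)/3)
B(m) = (5/3 + m)/(2*m) (B(m) = (m + (⅓)*1*(4 + 1))/(m + m) = (m + (⅓)*1*5)/((2*m)) = (m + 5/3)*(1/(2*m)) = (5/3 + m)*(1/(2*m)) = (5/3 + m)/(2*m))
-127 + B(12) = -127 + (⅙)*(5 + 3*12)/12 = -127 + (⅙)*(1/12)*(5 + 36) = -127 + (⅙)*(1/12)*41 = -127 + 41/72 = -9103/72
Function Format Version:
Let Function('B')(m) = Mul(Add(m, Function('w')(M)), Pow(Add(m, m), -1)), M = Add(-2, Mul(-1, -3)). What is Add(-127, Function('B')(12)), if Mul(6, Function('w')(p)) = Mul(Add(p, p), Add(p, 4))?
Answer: Rational(-9103, 72) ≈ -126.43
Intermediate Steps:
M = 1 (M = Add(-2, 3) = 1)
Function('w')(p) = Mul(Rational(1, 3), p, Add(4, p)) (Function('w')(p) = Mul(Rational(1, 6), Mul(Add(p, p), Add(p, 4))) = Mul(Rational(1, 6), Mul(Mul(2, p), Add(4, p))) = Mul(Rational(1, 6), Mul(2, p, Add(4, p))) = Mul(Rational(1, 3), p, Add(4, p)))
Function('B')(m) = Mul(Rational(1, 2), Pow(m, -1), Add(Rational(5, 3), m)) (Function('B')(m) = Mul(Add(m, Mul(Rational(1, 3), 1, Add(4, 1))), Pow(Add(m, m), -1)) = Mul(Add(m, Mul(Rational(1, 3), 1, 5)), Pow(Mul(2, m), -1)) = Mul(Add(m, Rational(5, 3)), Mul(Rational(1, 2), Pow(m, -1))) = Mul(Add(Rational(5, 3), m), Mul(Rational(1, 2), Pow(m, -1))) = Mul(Rational(1, 2), Pow(m, -1), Add(Rational(5, 3), m)))
Add(-127, Function('B')(12)) = Add(-127, Mul(Rational(1, 6), Pow(12, -1), Add(5, Mul(3, 12)))) = Add(-127, Mul(Rational(1, 6), Rational(1, 12), Add(5, 36))) = Add(-127, Mul(Rational(1, 6), Rational(1, 12), 41)) = Add(-127, Rational(41, 72)) = Rational(-9103, 72)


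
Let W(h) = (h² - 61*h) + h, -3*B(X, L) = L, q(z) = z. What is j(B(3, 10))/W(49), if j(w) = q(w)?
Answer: 10/1617 ≈ 0.0061843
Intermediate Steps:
B(X, L) = -L/3
j(w) = w
W(h) = h² - 60*h
j(B(3, 10))/W(49) = (-⅓*10)/((49*(-60 + 49))) = -10/(3*(49*(-11))) = -10/3/(-539) = -10/3*(-1/539) = 10/1617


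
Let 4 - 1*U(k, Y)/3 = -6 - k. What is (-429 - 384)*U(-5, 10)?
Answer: -12195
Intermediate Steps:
U(k, Y) = 30 + 3*k (U(k, Y) = 12 - 3*(-6 - k) = 12 + (18 + 3*k) = 30 + 3*k)
(-429 - 384)*U(-5, 10) = (-429 - 384)*(30 + 3*(-5)) = -813*(30 - 15) = -813*15 = -12195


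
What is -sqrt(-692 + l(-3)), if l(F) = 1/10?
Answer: -I*sqrt(69190)/10 ≈ -26.304*I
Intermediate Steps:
l(F) = 1/10
-sqrt(-692 + l(-3)) = -sqrt(-692 + 1/10) = -sqrt(-6919/10) = -I*sqrt(69190)/10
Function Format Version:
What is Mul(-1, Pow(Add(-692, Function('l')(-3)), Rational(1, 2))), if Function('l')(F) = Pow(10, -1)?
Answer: Mul(Rational(-1, 10), I, Pow(69190, Rational(1, 2))) ≈ Mul(-26.304, I)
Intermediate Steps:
Function('l')(F) = Rational(1, 10)
Mul(-1, Pow(Add(-692, Function('l')(-3)), Rational(1, 2))) = Mul(-1, Pow(Add(-692, Rational(1, 10)), Rational(1, 2))) = Mul(-1, Pow(Rational(-6919, 10), Rational(1, 2))) = Mul(-1, Mul(Rational(1, 10), I, Pow(69190, Rational(1, 2)))) = Mul(Rational(-1, 10), I, Pow(69190, Rational(1, 2)))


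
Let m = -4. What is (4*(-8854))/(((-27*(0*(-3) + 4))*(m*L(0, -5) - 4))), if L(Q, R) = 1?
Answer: -4427/108 ≈ -40.991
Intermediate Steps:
(4*(-8854))/(((-27*(0*(-3) + 4))*(m*L(0, -5) - 4))) = (4*(-8854))/(((-27*(0*(-3) + 4))*(-4*1 - 4))) = -35416*(-1/(27*(0 + 4)*(-4 - 4))) = -35416/(-27*4*(-8)) = -35416/((-108*(-8))) = -35416/864 = -35416*1/864 = -4427/108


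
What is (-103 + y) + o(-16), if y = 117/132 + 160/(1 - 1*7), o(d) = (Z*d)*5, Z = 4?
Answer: -59239/132 ≈ -448.78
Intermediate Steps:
o(d) = 20*d (o(d) = (4*d)*5 = 20*d)
y = -3403/132 (y = 117*(1/132) + 160/(1 - 7) = 39/44 + 160/(-6) = 39/44 + 160*(-1/6) = 39/44 - 80/3 = -3403/132 ≈ -25.780)
(-103 + y) + o(-16) = (-103 - 3403/132) + 20*(-16) = -16999/132 - 320 = -59239/132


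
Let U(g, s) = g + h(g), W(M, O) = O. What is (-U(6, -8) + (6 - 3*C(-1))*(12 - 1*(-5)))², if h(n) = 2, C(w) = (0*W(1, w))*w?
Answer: 8836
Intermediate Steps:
C(w) = 0 (C(w) = (0*w)*w = 0*w = 0)
U(g, s) = 2 + g (U(g, s) = g + 2 = 2 + g)
(-U(6, -8) + (6 - 3*C(-1))*(12 - 1*(-5)))² = (-(2 + 6) + (6 - 3*0)*(12 - 1*(-5)))² = (-1*8 + (6 + 0)*(12 + 5))² = (-8 + 6*17)² = (-8 + 102)² = 94² = 8836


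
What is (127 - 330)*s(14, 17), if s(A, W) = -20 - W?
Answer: 7511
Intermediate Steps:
(127 - 330)*s(14, 17) = (127 - 330)*(-20 - 1*17) = -203*(-20 - 17) = -203*(-37) = 7511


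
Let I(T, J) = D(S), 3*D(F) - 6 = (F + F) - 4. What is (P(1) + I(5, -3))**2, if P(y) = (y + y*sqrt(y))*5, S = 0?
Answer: 1024/9 ≈ 113.78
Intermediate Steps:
D(F) = 2/3 + 2*F/3 (D(F) = 2 + ((F + F) - 4)/3 = 2 + (2*F - 4)/3 = 2 + (-4 + 2*F)/3 = 2 + (-4/3 + 2*F/3) = 2/3 + 2*F/3)
I(T, J) = 2/3 (I(T, J) = 2/3 + (2/3)*0 = 2/3 + 0 = 2/3)
P(y) = 5*y + 5*y**(3/2) (P(y) = (y + y**(3/2))*5 = 5*y + 5*y**(3/2))
(P(1) + I(5, -3))**2 = ((5*1 + 5*1**(3/2)) + 2/3)**2 = ((5 + 5*1) + 2/3)**2 = ((5 + 5) + 2/3)**2 = (10 + 2/3)**2 = (32/3)**2 = 1024/9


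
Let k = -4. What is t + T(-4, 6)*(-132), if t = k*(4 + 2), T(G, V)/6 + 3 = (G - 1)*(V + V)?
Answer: 49872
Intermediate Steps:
T(G, V) = -18 + 12*V*(-1 + G) (T(G, V) = -18 + 6*((G - 1)*(V + V)) = -18 + 6*((-1 + G)*(2*V)) = -18 + 6*(2*V*(-1 + G)) = -18 + 12*V*(-1 + G))
t = -24 (t = -4*(4 + 2) = -4*6 = -24)
t + T(-4, 6)*(-132) = -24 + (-18 - 12*6 + 12*(-4)*6)*(-132) = -24 + (-18 - 72 - 288)*(-132) = -24 - 378*(-132) = -24 + 49896 = 49872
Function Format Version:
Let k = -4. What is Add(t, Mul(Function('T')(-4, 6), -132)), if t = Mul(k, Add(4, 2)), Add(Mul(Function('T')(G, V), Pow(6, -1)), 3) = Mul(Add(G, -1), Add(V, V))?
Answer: 49872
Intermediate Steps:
Function('T')(G, V) = Add(-18, Mul(12, V, Add(-1, G))) (Function('T')(G, V) = Add(-18, Mul(6, Mul(Add(G, -1), Add(V, V)))) = Add(-18, Mul(6, Mul(Add(-1, G), Mul(2, V)))) = Add(-18, Mul(6, Mul(2, V, Add(-1, G)))) = Add(-18, Mul(12, V, Add(-1, G))))
t = -24 (t = Mul(-4, Add(4, 2)) = Mul(-4, 6) = -24)
Add(t, Mul(Function('T')(-4, 6), -132)) = Add(-24, Mul(Add(-18, Mul(-12, 6), Mul(12, -4, 6)), -132)) = Add(-24, Mul(Add(-18, -72, -288), -132)) = Add(-24, Mul(-378, -132)) = Add(-24, 49896) = 49872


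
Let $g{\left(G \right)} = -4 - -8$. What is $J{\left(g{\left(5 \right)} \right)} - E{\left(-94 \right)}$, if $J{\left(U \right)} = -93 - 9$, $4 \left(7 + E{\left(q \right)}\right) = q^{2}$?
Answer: $-2304$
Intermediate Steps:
$g{\left(G \right)} = 4$ ($g{\left(G \right)} = -4 + 8 = 4$)
$E{\left(q \right)} = -7 + \frac{q^{2}}{4}$
$J{\left(U \right)} = -102$ ($J{\left(U \right)} = -93 - 9 = -102$)
$J{\left(g{\left(5 \right)} \right)} - E{\left(-94 \right)} = -102 - \left(-7 + \frac{\left(-94\right)^{2}}{4}\right) = -102 - \left(-7 + \frac{1}{4} \cdot 8836\right) = -102 - \left(-7 + 2209\right) = -102 - 2202 = -2304$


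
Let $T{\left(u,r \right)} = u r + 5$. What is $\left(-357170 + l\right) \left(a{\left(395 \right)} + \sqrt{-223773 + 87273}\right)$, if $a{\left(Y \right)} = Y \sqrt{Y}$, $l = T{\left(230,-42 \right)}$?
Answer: $- 144895875 \sqrt{395} - 3668250 i \sqrt{1365} \approx -2.8798 \cdot 10^{9} - 1.3553 \cdot 10^{8} i$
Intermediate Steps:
$T{\left(u,r \right)} = 5 + r u$ ($T{\left(u,r \right)} = r u + 5 = 5 + r u$)
$l = -9655$ ($l = 5 - 9660 = -9655$)
$a{\left(Y \right)} = Y^{\frac{3}{2}}$
$\left(-357170 + l\right) \left(a{\left(395 \right)} + \sqrt{-223773 + 87273}\right) = \left(-357170 - 9655\right) \left(395^{\frac{3}{2}} + \sqrt{-223773 + 87273}\right) = - 366825 \left(395 \sqrt{395} + \sqrt{-136500}\right) = - 366825 \left(395 \sqrt{395} + 10 i \sqrt{1365}\right) = - 144895875 \sqrt{395} - 3668250 i \sqrt{1365}$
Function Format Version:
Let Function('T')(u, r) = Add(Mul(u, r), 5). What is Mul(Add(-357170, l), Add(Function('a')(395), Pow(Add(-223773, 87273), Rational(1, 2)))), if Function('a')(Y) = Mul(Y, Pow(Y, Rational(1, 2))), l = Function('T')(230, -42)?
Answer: Add(Mul(-144895875, Pow(395, Rational(1, 2))), Mul(-3668250, I, Pow(1365, Rational(1, 2)))) ≈ Add(-2.8798e+9, Mul(-1.3553e+8, I))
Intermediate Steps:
Function('T')(u, r) = Add(5, Mul(r, u)) (Function('T')(u, r) = Add(Mul(r, u), 5) = Add(5, Mul(r, u)))
l = -9655 (l = Add(5, Mul(-42, 230)) = Add(5, -9660) = -9655)
Function('a')(Y) = Pow(Y, Rational(3, 2))
Mul(Add(-357170, l), Add(Function('a')(395), Pow(Add(-223773, 87273), Rational(1, 2)))) = Mul(Add(-357170, -9655), Add(Pow(395, Rational(3, 2)), Pow(Add(-223773, 87273), Rational(1, 2)))) = Mul(-366825, Add(Mul(395, Pow(395, Rational(1, 2))), Pow(-136500, Rational(1, 2)))) = Mul(-366825, Add(Mul(395, Pow(395, Rational(1, 2))), Mul(10, I, Pow(1365, Rational(1, 2))))) = Add(Mul(-144895875, Pow(395, Rational(1, 2))), Mul(-3668250, I, Pow(1365, Rational(1, 2))))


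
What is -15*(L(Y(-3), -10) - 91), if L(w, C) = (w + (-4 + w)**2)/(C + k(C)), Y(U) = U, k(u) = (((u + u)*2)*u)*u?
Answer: 547434/401 ≈ 1365.2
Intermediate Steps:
k(u) = 4*u**3 (k(u) = (((2*u)*2)*u)*u = ((4*u)*u)*u = (4*u**2)*u = 4*u**3)
L(w, C) = (w + (-4 + w)**2)/(C + 4*C**3)
-15*(L(Y(-3), -10) - 91) = -15*((-3 + (-4 - 3)**2)/((-10)*(1 + 4*(-10)**2)) - 91) = -15*(-(-3 + (-7)**2)/(10*(1 + 4*100)) - 91) = -15*(-(-3 + 49)/(10*(1 + 400)) - 91) = -15*(-1/10*46/401 - 91) = -15*(-1/10*1/401*46 - 91) = -15*(-23/2005 - 91) = -15*(-182478/2005) = 547434/401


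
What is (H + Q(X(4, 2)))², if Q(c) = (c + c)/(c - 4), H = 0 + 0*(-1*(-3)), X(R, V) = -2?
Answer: 4/9 ≈ 0.44444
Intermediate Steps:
H = 0 (H = 0 + 0*3 = 0 + 0 = 0)
Q(c) = 2*c/(-4 + c) (Q(c) = (2*c)/(-4 + c) = 2*c/(-4 + c))
(H + Q(X(4, 2)))² = (0 + 2*(-2)/(-4 - 2))² = (0 + 2*(-2)/(-6))² = (0 + 2*(-2)*(-⅙))² = (0 + ⅔)² = (⅔)² = 4/9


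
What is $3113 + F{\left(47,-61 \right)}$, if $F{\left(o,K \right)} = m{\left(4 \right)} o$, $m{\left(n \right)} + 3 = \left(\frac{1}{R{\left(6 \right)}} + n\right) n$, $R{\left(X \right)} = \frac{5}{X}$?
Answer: $\frac{19748}{5} \approx 3949.6$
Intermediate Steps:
$m{\left(n \right)} = -3 + n \left(\frac{6}{5} + n\right)$ ($m{\left(n \right)} = -3 + \left(\frac{1}{5 \cdot \frac{1}{6}} + n\right) n = -3 + \left(\frac{1}{\frac{5}{6}} + n\right) n = -3 + \left(\frac{6}{5} + n\right) n = -3 + n \left(\frac{6}{5} + n\right)$)
$F{\left(o,K \right)} = \frac{89 o}{5}$ ($F{\left(o,K \right)} = \left(-3 + 4^{2} + \frac{6}{5} \cdot 4\right) o = \left(-3 + 16 + \frac{24}{5}\right) o = \frac{89 o}{5}$)
$3113 + F{\left(47,-61 \right)} = 3113 + \frac{89}{5} \cdot 47 = 3113 + \frac{4183}{5} = \frac{19748}{5}$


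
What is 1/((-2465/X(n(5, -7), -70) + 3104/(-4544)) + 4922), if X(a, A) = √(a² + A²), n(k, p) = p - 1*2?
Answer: 29075396162/143082031429497 + 2923780*√4981/143082031429497 ≈ 0.00020465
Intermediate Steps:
n(k, p) = -2 + p (n(k, p) = p - 2 = -2 + p)
X(a, A) = √(A² + a²)
1/((-2465/X(n(5, -7), -70) + 3104/(-4544)) + 4922) = 1/((-2465/√((-70)² + (-2 - 7)²) + 3104/(-4544)) + 4922) = 1/((-2465/√(4900 + (-9)²) + 3104*(-1/4544)) + 4922) = 1/((-2465/√(4900 + 81) - 97/142) + 4922) = 1/((-2465*√4981/4981 - 97/142) + 4922) = 1/((-145*√4981/293 - 97/142) + 4922) = 1/((-97/142 - 145*√4981/293) + 4922) = 1/(698827/142 - 145*√4981/293)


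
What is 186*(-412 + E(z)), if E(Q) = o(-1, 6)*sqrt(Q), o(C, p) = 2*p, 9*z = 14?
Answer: -76632 + 744*sqrt(14) ≈ -73848.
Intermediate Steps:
z = 14/9 (z = (1/9)*14 = 14/9 ≈ 1.5556)
E(Q) = 12*sqrt(Q) (E(Q) = (2*6)*sqrt(Q) = 12*sqrt(Q))
186*(-412 + E(z)) = 186*(-412 + 12*sqrt(14/9)) = 186*(-412 + 12*(sqrt(14)/3)) = 186*(-412 + 4*sqrt(14)) = -76632 + 744*sqrt(14)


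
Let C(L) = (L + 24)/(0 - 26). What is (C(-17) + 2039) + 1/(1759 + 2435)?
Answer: 55577846/27261 ≈ 2038.7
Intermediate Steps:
C(L) = -12/13 - L/26 (C(L) = (24 + L)/(-26) = (24 + L)*(-1/26) = -12/13 - L/26)
(C(-17) + 2039) + 1/(1759 + 2435) = ((-12/13 - 1/26*(-17)) + 2039) + 1/(1759 + 2435) = ((-12/13 + 17/26) + 2039) + 1/4194 = (-7/26 + 2039) + 1/4194 = 53007/26 + 1/4194 = 55577846/27261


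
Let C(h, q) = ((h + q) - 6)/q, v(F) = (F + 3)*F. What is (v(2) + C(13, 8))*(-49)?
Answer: -4655/8 ≈ -581.88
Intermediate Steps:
v(F) = F*(3 + F) (v(F) = (3 + F)*F = F*(3 + F))
C(h, q) = (-6 + h + q)/q
(v(2) + C(13, 8))*(-49) = (2*(3 + 2) + (-6 + 13 + 8)/8)*(-49) = (2*5 + (⅛)*15)*(-49) = (10 + 15/8)*(-49) = (95/8)*(-49) = -4655/8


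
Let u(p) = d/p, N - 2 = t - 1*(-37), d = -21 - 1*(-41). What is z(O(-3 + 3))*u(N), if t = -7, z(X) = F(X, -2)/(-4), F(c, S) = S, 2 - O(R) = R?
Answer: 5/16 ≈ 0.31250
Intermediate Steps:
O(R) = 2 - R
z(X) = ½ (z(X) = -2/(-4) = -2*(-¼) = ½)
d = 20 (d = -21 + 41 = 20)
N = 32 (N = 2 + (-7 - 1*(-37)) = 2 + (-7 + 37) = 2 + 30 = 32)
u(p) = 20/p
z(O(-3 + 3))*u(N) = (20/32)/2 = (20*(1/32))/2 = (½)*(5/8) = 5/16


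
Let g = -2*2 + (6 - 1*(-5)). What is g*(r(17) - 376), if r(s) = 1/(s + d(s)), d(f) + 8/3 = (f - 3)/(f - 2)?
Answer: -602623/229 ≈ -2631.5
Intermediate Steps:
d(f) = -8/3 + (-3 + f)/(-2 + f) (d(f) = -8/3 + (f - 3)/(f - 2) = -8/3 + (-3 + f)/(-2 + f))
g = 7 (g = -4 + (6 + 5) = -4 + 11 = 7)
r(s) = 1/(s + (7 - 5*s)/(3*(-2 + s)))
g*(r(17) - 376) = 7*(3*(-2 + 17)/(7 - 11*17 + 3*17**2) - 376) = 7*(3*15/(7 - 187 + 3*289) - 376) = 7*(3*15/(7 - 187 + 867) - 376) = 7*(3*15/687 - 376) = 7*(3*(1/687)*15 - 376) = 7*(15/229 - 376) = 7*(-86089/229) = -602623/229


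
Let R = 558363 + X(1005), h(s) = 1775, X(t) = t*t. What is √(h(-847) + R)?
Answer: √1570163 ≈ 1253.1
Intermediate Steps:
X(t) = t²
R = 1568388 (R = 558363 + 1005² = 558363 + 1010025 = 1568388)
√(h(-847) + R) = √(1775 + 1568388) = √1570163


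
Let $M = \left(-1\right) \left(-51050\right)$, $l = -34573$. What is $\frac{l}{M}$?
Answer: $- \frac{34573}{51050} \approx -0.67724$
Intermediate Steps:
$M = 51050$
$\frac{l}{M} = - \frac{34573}{51050}$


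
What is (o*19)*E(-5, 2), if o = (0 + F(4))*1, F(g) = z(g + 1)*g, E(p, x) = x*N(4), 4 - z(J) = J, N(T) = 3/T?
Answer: -114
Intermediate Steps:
z(J) = 4 - J
E(p, x) = 3*x/4 (E(p, x) = x*(3/4) = x*(3*(¼)) = x*(¾) = 3*x/4)
F(g) = g*(3 - g) (F(g) = (4 - (g + 1))*g = (4 - (1 + g))*g = (4 + (-1 - g))*g = (3 - g)*g = g*(3 - g))
o = -4 (o = (0 + 4*(3 - 1*4))*1 = (0 + 4*(3 - 4))*1 = (0 + 4*(-1))*1 = (0 - 4)*1 = -4*1 = -4)
(o*19)*E(-5, 2) = (-4*19)*((¾)*2) = -76*3/2 = -114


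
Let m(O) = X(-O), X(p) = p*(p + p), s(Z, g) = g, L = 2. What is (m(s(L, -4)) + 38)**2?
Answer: 4900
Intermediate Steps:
X(p) = 2*p**2 (X(p) = p*(2*p) = 2*p**2)
m(O) = 2*O**2 (m(O) = 2*(-O)**2 = 2*O**2)
(m(s(L, -4)) + 38)**2 = (2*(-4)**2 + 38)**2 = (2*16 + 38)**2 = (32 + 38)**2 = 70**2 = 4900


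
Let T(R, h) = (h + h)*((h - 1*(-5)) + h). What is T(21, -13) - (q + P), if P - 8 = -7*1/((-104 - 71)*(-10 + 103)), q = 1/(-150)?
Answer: 2501729/4650 ≈ 538.01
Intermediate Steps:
T(R, h) = 2*h*(5 + 2*h) (T(R, h) = (2*h)*((h + 5) + h) = (2*h)*((5 + h) + h) = (2*h)*(5 + 2*h) = 2*h*(5 + 2*h))
q = -1/150 ≈ -0.0066667
P = 18601/2325 (P = 8 - 7*1/((-104 - 71)*(-10 + 103)) = 8 - 7/((-175*93)) = 8 - 7/(-16275) = 8 - 7*(-1/16275) = 8 + 1/2325 = 18601/2325 ≈ 8.0004)
T(21, -13) - (q + P) = 2*(-13)*(5 + 2*(-13)) - (-1/150 + 18601/2325) = 2*(-13)*(5 - 26) - 1*37171/4650 = 2*(-13)*(-21) - 37171/4650 = 546 - 37171/4650 = 2501729/4650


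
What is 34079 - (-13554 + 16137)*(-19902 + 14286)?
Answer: 14540207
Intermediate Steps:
34079 - (-13554 + 16137)*(-19902 + 14286) = 34079 - 2583*(-5616) = 34079 - 1*(-14506128) = 34079 + 14506128 = 14540207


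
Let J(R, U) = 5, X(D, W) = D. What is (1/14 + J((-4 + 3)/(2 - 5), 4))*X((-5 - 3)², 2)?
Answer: 2272/7 ≈ 324.57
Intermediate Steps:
(1/14 + J((-4 + 3)/(2 - 5), 4))*X((-5 - 3)², 2) = (1/14 + 5)*(-5 - 3)² = (1/14 + 5)*(-8)² = (71/14)*64 = 2272/7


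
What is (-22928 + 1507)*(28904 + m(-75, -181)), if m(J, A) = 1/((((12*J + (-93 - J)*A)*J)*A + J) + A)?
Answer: -19818822837912317/32009594 ≈ -6.1915e+8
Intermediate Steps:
m(J, A) = 1/(A + J + A*J*(12*J + A*(-93 - J))) (m(J, A) = 1/((((12*J + A*(-93 - J))*J)*A + J) + A) = 1/(((J*(12*J + A*(-93 - J)))*A + J) + A) = 1/((A*J*(12*J + A*(-93 - J)) + J) + A) = 1/((J + A*J*(12*J + A*(-93 - J))) + A) = 1/(A + J + A*J*(12*J + A*(-93 - J))))
(-22928 + 1507)*(28904 + m(-75, -181)) = (-22928 + 1507)*(28904 + 1/(-181 - 75 - 1*(-181)**2*(-75)**2 - 93*(-75)*(-181)**2 + 12*(-181)*(-75)**2)) = -21421*(28904 + 1/(-181 - 75 - 1*32761*5625 - 93*(-75)*32761 + 12*(-181)*5625)) = -21421*(28904 + 1/(-181 - 75 - 184280625 + 228507975 - 12217500)) = -21421*(28904 + 1/32009594) = -21421*925205304977/32009594 = -19818822837912317/32009594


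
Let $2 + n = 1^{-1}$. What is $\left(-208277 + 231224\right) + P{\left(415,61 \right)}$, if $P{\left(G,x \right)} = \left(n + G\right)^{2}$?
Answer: $194343$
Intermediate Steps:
$n = -1$ ($n = -2 + 1^{-1} = -2 + 1 = -1$)
$P{\left(G,x \right)} = \left(-1 + G\right)^{2}$
$\left(-208277 + 231224\right) + P{\left(415,61 \right)} = \left(-208277 + 231224\right) + \left(-1 + 415\right)^{2} = 22947 + 414^{2} = 22947 + 171396 = 194343$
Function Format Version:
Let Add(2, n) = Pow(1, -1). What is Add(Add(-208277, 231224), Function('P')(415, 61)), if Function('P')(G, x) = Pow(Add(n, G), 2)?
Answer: 194343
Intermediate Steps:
n = -1 (n = Add(-2, Pow(1, -1)) = Add(-2, 1) = -1)
Function('P')(G, x) = Pow(Add(-1, G), 2)
Add(Add(-208277, 231224), Function('P')(415, 61)) = Add(Add(-208277, 231224), Pow(Add(-1, 415), 2)) = Add(22947, Pow(414, 2)) = Add(22947, 171396) = 194343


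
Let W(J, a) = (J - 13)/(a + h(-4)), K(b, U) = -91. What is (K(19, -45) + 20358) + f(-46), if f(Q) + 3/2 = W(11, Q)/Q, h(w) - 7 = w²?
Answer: 21440897/1058 ≈ 20266.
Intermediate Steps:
h(w) = 7 + w²
W(J, a) = (-13 + J)/(23 + a) (W(J, a) = (J - 13)/(a + (7 + (-4)²)) = (-13 + J)/(a + (7 + 16)) = (-13 + J)/(a + 23) = (-13 + J)/(23 + a))
f(Q) = -3/2 - 2/(Q*(23 + Q)) (f(Q) = -3/2 + ((-13 + 11)/(23 + Q))/Q = -3/2 + (-2/(23 + Q))/Q = -3/2 - 2/(Q*(23 + Q)))
(K(19, -45) + 20358) + f(-46) = (-91 + 20358) + (½)*(-4 - 3*(-46)*(23 - 46))/(-46*(23 - 46)) = 20267 + (½)*(-1/46)*(-4 - 3*(-46)*(-23))/(-23) = 20267 + (½)*(-1/46)*(-1/23)*(-4 - 3174) = 20267 + (½)*(-1/46)*(-1/23)*(-3178) = 20267 - 1589/1058 = 21440897/1058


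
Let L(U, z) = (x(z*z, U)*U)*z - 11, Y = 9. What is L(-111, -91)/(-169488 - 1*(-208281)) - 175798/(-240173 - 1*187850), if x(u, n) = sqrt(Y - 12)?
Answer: 6815023561/16604296239 + 3367*I*sqrt(3)/12931 ≈ 0.41044 + 0.45099*I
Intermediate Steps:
x(u, n) = I*sqrt(3) (x(u, n) = sqrt(9 - 12) = sqrt(-3) = I*sqrt(3))
L(U, z) = -11 + I*U*z*sqrt(3) (L(U, z) = ((I*sqrt(3))*U)*z - 11 = (I*U*sqrt(3))*z - 11 = I*U*z*sqrt(3) - 11 = -11 + I*U*z*sqrt(3))
L(-111, -91)/(-169488 - 1*(-208281)) - 175798/(-240173 - 1*187850) = (-11 + I*(-111)*(-91)*sqrt(3))/(-169488 - 1*(-208281)) - 175798/(-240173 - 1*187850) = (-11 + 10101*I*sqrt(3))/(-169488 + 208281) - 175798/(-240173 - 187850) = (-11 + 10101*I*sqrt(3))/38793 - 175798/(-428023) = (-11 + 10101*I*sqrt(3))*(1/38793) - 175798*(-1/428023) = (-11/38793 + 3367*I*sqrt(3)/12931) + 175798/428023 = 6815023561/16604296239 + 3367*I*sqrt(3)/12931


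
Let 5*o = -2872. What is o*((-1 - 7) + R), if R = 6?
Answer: 5744/5 ≈ 1148.8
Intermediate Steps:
o = -2872/5 (o = (⅕)*(-2872) = -2872/5 ≈ -574.40)
o*((-1 - 7) + R) = -2872*((-1 - 7) + 6)/5 = -2872*(-8 + 6)/5 = -2872/5*(-2) = 5744/5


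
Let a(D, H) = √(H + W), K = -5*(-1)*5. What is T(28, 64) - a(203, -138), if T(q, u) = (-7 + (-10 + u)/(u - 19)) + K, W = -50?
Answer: 96/5 - 2*I*√47 ≈ 19.2 - 13.711*I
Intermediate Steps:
K = 25 (K = 5*5 = 25)
T(q, u) = 18 + (-10 + u)/(-19 + u) (T(q, u) = (-7 + (-10 + u)/(u - 19)) + 25 = (-7 + (-10 + u)/(-19 + u)) + 25 = 18 + (-10 + u)/(-19 + u))
a(D, H) = √(-50 + H) (a(D, H) = √(H - 50) = √(-50 + H))
T(28, 64) - a(203, -138) = (-352 + 19*64)/(-19 + 64) - √(-50 - 138) = (-352 + 1216)/45 - √(-188) = (1/45)*864 - 2*I*√47 = 96/5 - 2*I*√47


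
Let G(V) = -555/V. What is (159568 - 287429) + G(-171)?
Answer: -7287892/57 ≈ -1.2786e+5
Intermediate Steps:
(159568 - 287429) + G(-171) = (159568 - 287429) - 555/(-171) = -127861 - 555*(-1/171) = -127861 + 185/57 = -7287892/57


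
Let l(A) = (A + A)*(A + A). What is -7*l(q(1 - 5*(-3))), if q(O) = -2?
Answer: -112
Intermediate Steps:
l(A) = 4*A**2 (l(A) = (2*A)*(2*A) = 4*A**2)
-7*l(q(1 - 5*(-3))) = -28*(-2)**2 = -28*4 = -7*16 = -112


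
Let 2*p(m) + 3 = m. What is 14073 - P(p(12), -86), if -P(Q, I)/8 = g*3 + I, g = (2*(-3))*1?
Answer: 13241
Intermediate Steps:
g = -6 (g = -6*1 = -6)
p(m) = -3/2 + m/2
P(Q, I) = 144 - 8*I (P(Q, I) = -8*(-6*3 + I) = -8*(-18 + I) = 144 - 8*I)
14073 - P(p(12), -86) = 14073 - (144 - 8*(-86)) = 14073 - (144 + 688) = 14073 - 1*832 = 14073 - 832 = 13241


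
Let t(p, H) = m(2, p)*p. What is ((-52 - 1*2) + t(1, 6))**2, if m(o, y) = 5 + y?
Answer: 2304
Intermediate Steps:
t(p, H) = p*(5 + p) (t(p, H) = (5 + p)*p = p*(5 + p))
((-52 - 1*2) + t(1, 6))**2 = ((-52 - 1*2) + 1*(5 + 1))**2 = ((-52 - 2) + 1*6)**2 = (-54 + 6)**2 = (-48)**2 = 2304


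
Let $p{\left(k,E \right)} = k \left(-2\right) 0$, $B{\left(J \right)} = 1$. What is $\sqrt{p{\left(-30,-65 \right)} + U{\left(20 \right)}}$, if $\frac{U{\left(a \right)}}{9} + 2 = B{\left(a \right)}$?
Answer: $3 i \approx 3.0 i$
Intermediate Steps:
$p{\left(k,E \right)} = 0$ ($p{\left(k,E \right)} = - 2 k 0 = 0$)
$U{\left(a \right)} = -9$ ($U{\left(a \right)} = -18 + 9 \cdot 1 = -18 + 9 = -9$)
$\sqrt{p{\left(-30,-65 \right)} + U{\left(20 \right)}} = \sqrt{0 - 9} = \sqrt{-9} = 3 i$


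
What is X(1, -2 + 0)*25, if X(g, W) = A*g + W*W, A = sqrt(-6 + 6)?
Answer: 100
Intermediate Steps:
A = 0 (A = sqrt(0) = 0)
X(g, W) = W**2 (X(g, W) = 0*g + W*W = 0 + W**2 = W**2)
X(1, -2 + 0)*25 = (-2 + 0)**2*25 = (-2)**2*25 = 4*25 = 100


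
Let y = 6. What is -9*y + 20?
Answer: -34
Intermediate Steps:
-9*y + 20 = -9*6 + 20 = -54 + 20 = -34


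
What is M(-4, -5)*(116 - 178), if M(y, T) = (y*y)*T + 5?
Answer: 4650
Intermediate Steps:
M(y, T) = 5 + T*y² (M(y, T) = y²*T + 5 = T*y² + 5 = 5 + T*y²)
M(-4, -5)*(116 - 178) = (5 - 5*(-4)²)*(116 - 178) = (5 - 5*16)*(-62) = (5 - 80)*(-62) = -75*(-62) = 4650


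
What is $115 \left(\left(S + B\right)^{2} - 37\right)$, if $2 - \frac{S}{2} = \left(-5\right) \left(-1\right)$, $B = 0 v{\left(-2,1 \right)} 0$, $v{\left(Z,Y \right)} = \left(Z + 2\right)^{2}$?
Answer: $-115$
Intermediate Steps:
$v{\left(Z,Y \right)} = \left(2 + Z\right)^{2}$
$B = 0$ ($B = 0 \left(2 - 2\right)^{2} \cdot 0 = 0 \cdot 0^{2} \cdot 0 = 0 \cdot 0 \cdot 0 = 0 \cdot 0 = 0$)
$S = -6$ ($S = 4 - 2 \left(\left(-5\right) \left(-1\right)\right) = 4 - 10 = -6$)
$115 \left(\left(S + B\right)^{2} - 37\right) = 115 \left(\left(-6 + 0\right)^{2} - 37\right) = 115 \left(\left(-6\right)^{2} - 37\right) = 115 \left(36 - 37\right) = 115 \left(-1\right) = -115$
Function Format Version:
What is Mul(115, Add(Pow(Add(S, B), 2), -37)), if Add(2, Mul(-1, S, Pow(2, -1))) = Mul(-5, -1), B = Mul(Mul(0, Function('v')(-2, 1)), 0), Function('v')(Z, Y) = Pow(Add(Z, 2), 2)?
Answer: -115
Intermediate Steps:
Function('v')(Z, Y) = Pow(Add(2, Z), 2)
B = 0 (B = Mul(Mul(0, Pow(Add(2, -2), 2)), 0) = Mul(Mul(0, Pow(0, 2)), 0) = Mul(Mul(0, 0), 0) = Mul(0, 0) = 0)
S = -6 (S = Add(4, Mul(-2, Mul(-5, -1))) = Add(4, Mul(-2, 5)) = Add(4, -10) = -6)
Mul(115, Add(Pow(Add(S, B), 2), -37)) = Mul(115, Add(Pow(Add(-6, 0), 2), -37)) = Mul(115, Add(Pow(-6, 2), -37)) = Mul(115, Add(36, -37)) = Mul(115, -1) = -115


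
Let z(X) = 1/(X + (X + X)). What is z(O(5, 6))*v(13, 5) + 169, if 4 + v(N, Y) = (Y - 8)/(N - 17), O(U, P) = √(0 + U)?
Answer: 169 - 13*√5/60 ≈ 168.52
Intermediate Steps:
O(U, P) = √U
v(N, Y) = -4 + (-8 + Y)/(-17 + N) (v(N, Y) = -4 + (Y - 8)/(N - 17) = -4 + (-8 + Y)/(-17 + N))
z(X) = 1/(3*X) (z(X) = 1/(X + 2*X) = 1/(3*X))
z(O(5, 6))*v(13, 5) + 169 = (1/(3*(√5)))*((60 + 5 - 4*13)/(-17 + 13)) + 169 = ((√5/5)/3)*((60 + 5 - 52)/(-4)) + 169 = (√5/15)*(-¼*13) + 169 = (√5/15)*(-13/4) + 169 = -13*√5/60 + 169 = 169 - 13*√5/60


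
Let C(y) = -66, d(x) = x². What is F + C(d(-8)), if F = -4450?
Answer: -4516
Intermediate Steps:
F + C(d(-8)) = -4450 - 66 = -4516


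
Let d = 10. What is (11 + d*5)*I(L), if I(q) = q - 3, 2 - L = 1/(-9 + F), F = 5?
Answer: -183/4 ≈ -45.750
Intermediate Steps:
L = 9/4 (L = 2 - 1/(-9 + 5) = 2 - 1/(-4) = 2 - 1*(-¼) = 2 + ¼ = 9/4 ≈ 2.2500)
I(q) = -3 + q
(11 + d*5)*I(L) = (11 + 10*5)*(-3 + 9/4) = (11 + 50)*(-¾) = 61*(-¾) = -183/4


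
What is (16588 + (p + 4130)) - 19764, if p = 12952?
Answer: 13906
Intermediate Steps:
(16588 + (p + 4130)) - 19764 = (16588 + (12952 + 4130)) - 19764 = (16588 + 17082) - 19764 = 33670 - 19764 = 13906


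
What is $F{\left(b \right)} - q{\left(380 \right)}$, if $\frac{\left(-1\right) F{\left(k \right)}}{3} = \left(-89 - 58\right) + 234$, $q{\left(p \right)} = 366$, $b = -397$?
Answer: $-627$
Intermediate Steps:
$F{\left(k \right)} = -261$ ($F{\left(k \right)} = - 3 \left(\left(-89 - 58\right) + 234\right) = - 3 \left(-147 + 234\right) = \left(-3\right) 87 = -261$)
$F{\left(b \right)} - q{\left(380 \right)} = -261 - 366 = -627$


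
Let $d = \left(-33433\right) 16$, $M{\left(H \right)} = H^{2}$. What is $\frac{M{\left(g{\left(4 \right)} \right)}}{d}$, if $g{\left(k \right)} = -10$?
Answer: $- \frac{25}{133732} \approx -0.00018694$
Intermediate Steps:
$d = -534928$
$\frac{M{\left(g{\left(4 \right)} \right)}}{d} = \frac{\left(-10\right)^{2}}{-534928} = 100 \left(- \frac{1}{534928}\right) = - \frac{25}{133732}$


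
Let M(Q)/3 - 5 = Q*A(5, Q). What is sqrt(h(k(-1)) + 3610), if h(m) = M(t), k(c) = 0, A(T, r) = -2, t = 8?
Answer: 7*sqrt(73) ≈ 59.808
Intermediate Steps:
M(Q) = 15 - 6*Q (M(Q) = 15 + 3*(Q*(-2)) = 15 + 3*(-2*Q) = 15 - 6*Q)
h(m) = -33 (h(m) = 15 - 6*8 = 15 - 48 = -33)
sqrt(h(k(-1)) + 3610) = sqrt(-33 + 3610) = sqrt(3577) = 7*sqrt(73)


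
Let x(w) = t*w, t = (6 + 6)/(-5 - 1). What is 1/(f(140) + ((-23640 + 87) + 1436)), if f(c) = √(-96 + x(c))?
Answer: -22117/489162065 - 2*I*√94/489162065 ≈ -4.5214e-5 - 3.9641e-8*I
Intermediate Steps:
t = -2 (t = 12/(-6) = 12*(-⅙) = -2)
x(w) = -2*w
f(c) = √(-96 - 2*c)
1/(f(140) + ((-23640 + 87) + 1436)) = 1/(√(-96 - 2*140) + ((-23640 + 87) + 1436)) = 1/(√(-96 - 280) + (-23553 + 1436)) = 1/(√(-376) - 22117) = 1/(2*I*√94 - 22117) = 1/(-22117 + 2*I*√94)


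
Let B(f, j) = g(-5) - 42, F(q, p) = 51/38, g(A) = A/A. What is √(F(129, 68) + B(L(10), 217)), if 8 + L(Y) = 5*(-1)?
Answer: I*√57266/38 ≈ 6.2975*I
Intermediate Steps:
g(A) = 1
L(Y) = -13 (L(Y) = -8 + 5*(-1) = -8 - 5 = -13)
F(q, p) = 51/38 (F(q, p) = 51*(1/38) = 51/38)
B(f, j) = -41 (B(f, j) = 1 - 42 = -41)
√(F(129, 68) + B(L(10), 217)) = √(51/38 - 41) = √(-1507/38) = I*√57266/38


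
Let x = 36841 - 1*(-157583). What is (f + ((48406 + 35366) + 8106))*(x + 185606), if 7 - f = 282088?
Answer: -72282846090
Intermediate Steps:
f = -282081 (f = 7 - 1*282088 = 7 - 282088 = -282081)
x = 194424 (x = 36841 + 157583 = 194424)
(f + ((48406 + 35366) + 8106))*(x + 185606) = (-282081 + ((48406 + 35366) + 8106))*(194424 + 185606) = (-282081 + (83772 + 8106))*380030 = (-282081 + 91878)*380030 = -190203*380030 = -72282846090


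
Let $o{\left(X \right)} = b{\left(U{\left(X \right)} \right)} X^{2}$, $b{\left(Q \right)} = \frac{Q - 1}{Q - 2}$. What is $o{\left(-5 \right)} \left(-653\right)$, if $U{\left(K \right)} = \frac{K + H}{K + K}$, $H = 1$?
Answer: $- \frac{48975}{8} \approx -6121.9$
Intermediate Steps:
$U{\left(K \right)} = \frac{1 + K}{2 K}$ ($U{\left(K \right)} = \frac{K + 1}{K + K} = \frac{1 + K}{2 K}$)
$b{\left(Q \right)} = \frac{-1 + Q}{-2 + Q}$
$o{\left(X \right)} = \frac{X^{2} \left(-1 + \frac{1 + X}{2 X}\right)}{-2 + \frac{1 + X}{2 X}}$ ($o{\left(X \right)} = \frac{-1 + \frac{1 + X}{2 X}}{-2 + \frac{1 + X}{2 X}} X^{2} = \frac{X^{2} \left(-1 + \frac{1 + X}{2 X}\right)}{-2 + \frac{1 + X}{2 X}}$)
$o{\left(-5 \right)} \left(-653\right) = \frac{\left(-5\right)^{2} \left(-1 - 5\right)}{-1 + 3 \left(-5\right)} \left(-653\right) = 25 \frac{1}{-1 - 15} \left(-6\right) \left(-653\right) = 25 \frac{1}{-16} \left(-6\right) \left(-653\right) = 25 \left(- \frac{1}{16}\right) \left(-6\right) \left(-653\right) = \frac{75}{8} \left(-653\right) = - \frac{48975}{8}$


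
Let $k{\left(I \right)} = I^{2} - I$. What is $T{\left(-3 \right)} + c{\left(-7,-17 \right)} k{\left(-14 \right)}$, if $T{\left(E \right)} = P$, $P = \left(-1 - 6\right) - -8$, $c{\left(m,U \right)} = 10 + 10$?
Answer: $4201$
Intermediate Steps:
$c{\left(m,U \right)} = 20$
$P = 1$ ($P = \left(-1 - 6\right) + 8 = -7 + 8 = 1$)
$T{\left(E \right)} = 1$
$T{\left(-3 \right)} + c{\left(-7,-17 \right)} k{\left(-14 \right)} = 1 + 20 \left(- 14 \left(-1 - 14\right)\right) = 1 + 20 \left(\left(-14\right) \left(-15\right)\right) = 1 + 20 \cdot 210 = 1 + 4200 = 4201$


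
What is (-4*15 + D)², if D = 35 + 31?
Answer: 36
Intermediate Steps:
D = 66
(-4*15 + D)² = (-4*15 + 66)² = (-60 + 66)² = 6² = 36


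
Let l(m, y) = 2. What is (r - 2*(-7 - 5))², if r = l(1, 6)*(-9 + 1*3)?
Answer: 144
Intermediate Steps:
r = -12 (r = 2*(-9 + 1*3) = 2*(-9 + 3) = 2*(-6) = -12)
(r - 2*(-7 - 5))² = (-12 - 2*(-7 - 5))² = (-12 - 2*(-12))² = (-12 + 24)² = 12² = 144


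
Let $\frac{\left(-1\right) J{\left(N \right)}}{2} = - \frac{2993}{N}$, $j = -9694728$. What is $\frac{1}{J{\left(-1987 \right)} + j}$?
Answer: $- \frac{1987}{19263430522} \approx -1.0315 \cdot 10^{-7}$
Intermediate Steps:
$J{\left(N \right)} = \frac{5986}{N}$ ($J{\left(N \right)} = - 2 \left(- \frac{2993}{N}\right) = \frac{5986}{N}$)
$\frac{1}{J{\left(-1987 \right)} + j} = \frac{1}{\frac{5986}{-1987} - 9694728} = \frac{1}{5986 \left(- \frac{1}{1987}\right) - 9694728} = \frac{1}{- \frac{5986}{1987} - 9694728} = \frac{1}{- \frac{19263430522}{1987}} = - \frac{1987}{19263430522}$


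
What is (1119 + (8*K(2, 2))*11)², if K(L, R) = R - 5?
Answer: 731025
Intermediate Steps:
K(L, R) = -5 + R
(1119 + (8*K(2, 2))*11)² = (1119 + (8*(-5 + 2))*11)² = (1119 + (8*(-3))*11)² = (1119 - 24*11)² = (1119 - 264)² = 855² = 731025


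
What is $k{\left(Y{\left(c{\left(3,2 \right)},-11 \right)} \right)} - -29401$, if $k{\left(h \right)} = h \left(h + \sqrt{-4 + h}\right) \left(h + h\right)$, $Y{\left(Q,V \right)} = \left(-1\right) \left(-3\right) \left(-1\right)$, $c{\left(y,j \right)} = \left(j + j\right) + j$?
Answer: $29347 + 18 i \sqrt{7} \approx 29347.0 + 47.624 i$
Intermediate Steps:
$c{\left(y,j \right)} = 3 j$ ($c{\left(y,j \right)} = 2 j + j = 3 j$)
$Y{\left(Q,V \right)} = -3$ ($Y{\left(Q,V \right)} = 3 \left(-1\right) = -3$)
$k{\left(h \right)} = 2 h^{2} \left(h + \sqrt{-4 + h}\right)$ ($k{\left(h \right)} = h \left(h + \sqrt{-4 + h}\right) 2 h = 2 h^{2} \left(h + \sqrt{-4 + h}\right)$)
$k{\left(Y{\left(c{\left(3,2 \right)},-11 \right)} \right)} - -29401 = 2 \left(-3\right)^{2} \left(-3 + \sqrt{-4 - 3}\right) - -29401 = 2 \cdot 9 \left(-3 + \sqrt{-7}\right) + 29401 = 2 \cdot 9 \left(-3 + i \sqrt{7}\right) + 29401 = \left(-54 + 18 i \sqrt{7}\right) + 29401 = 29347 + 18 i \sqrt{7}$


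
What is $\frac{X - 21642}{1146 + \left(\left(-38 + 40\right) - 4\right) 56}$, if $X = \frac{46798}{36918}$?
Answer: $- \frac{399466279}{19086606} \approx -20.929$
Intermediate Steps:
$X = \frac{23399}{18459}$ ($X = 46798 \cdot \frac{1}{36918} = \frac{23399}{18459} \approx 1.2676$)
$\frac{X - 21642}{1146 + \left(\left(-38 + 40\right) - 4\right) 56} = \frac{\frac{23399}{18459} - 21642}{1146 + \left(\left(-38 + 40\right) - 4\right) 56} = - \frac{399466279}{18459 \left(1146 + \left(2 - 4\right) 56\right)} = - \frac{399466279}{18459 \left(1146 - 112\right)} = - \frac{399466279}{18459 \cdot 1034} = \left(- \frac{399466279}{18459}\right) \frac{1}{1034} = - \frac{399466279}{19086606}$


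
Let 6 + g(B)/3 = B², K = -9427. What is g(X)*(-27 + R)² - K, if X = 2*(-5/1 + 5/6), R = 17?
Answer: 85381/3 ≈ 28460.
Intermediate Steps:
X = -25/3 (X = 2*(-5*1 + 5*(⅙)) = 2*(-5 + ⅚) = 2*(-25/6) = -25/3 ≈ -8.3333)
g(B) = -18 + 3*B²
g(X)*(-27 + R)² - K = (-18 + 3*(-25/3)²)*(-27 + 17)² - 1*(-9427) = (-18 + 3*(625/9))*(-10)² + 9427 = (-18 + 625/3)*100 + 9427 = (571/3)*100 + 9427 = 57100/3 + 9427 = 85381/3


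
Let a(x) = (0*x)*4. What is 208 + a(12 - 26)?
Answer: 208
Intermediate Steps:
a(x) = 0 (a(x) = 0*4 = 0)
208 + a(12 - 26) = 208 + 0 = 208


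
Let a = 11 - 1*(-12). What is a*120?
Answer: 2760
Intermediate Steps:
a = 23 (a = 11 + 12 = 23)
a*120 = 23*120 = 2760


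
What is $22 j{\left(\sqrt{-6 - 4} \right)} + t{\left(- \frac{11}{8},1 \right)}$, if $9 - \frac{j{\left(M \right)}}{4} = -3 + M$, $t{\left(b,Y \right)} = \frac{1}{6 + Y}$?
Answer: $\frac{7393}{7} - 88 i \sqrt{10} \approx 1056.1 - 278.28 i$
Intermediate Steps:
$j{\left(M \right)} = 48 - 4 M$ ($j{\left(M \right)} = 36 - 4 \left(-3 + M\right) = 36 - \left(-12 + 4 M\right) = 48 - 4 M$)
$22 j{\left(\sqrt{-6 - 4} \right)} + t{\left(- \frac{11}{8},1 \right)} = 22 \left(48 - 4 \sqrt{-6 - 4}\right) + \frac{1}{6 + 1} = 22 \left(48 - 4 \sqrt{-10}\right) + \frac{1}{7} = 22 \left(48 - 4 i \sqrt{10}\right) + \frac{1}{7} = \left(1056 - 88 i \sqrt{10}\right) + \frac{1}{7} = \frac{7393}{7} - 88 i \sqrt{10}$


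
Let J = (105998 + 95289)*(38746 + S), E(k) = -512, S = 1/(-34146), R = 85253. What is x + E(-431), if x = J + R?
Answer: 266309804483791/34146 ≈ 7.7992e+9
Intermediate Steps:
S = -1/34146 ≈ -2.9286e-5
J = 266306910917605/34146 (J = (105998 + 95289)*(38746 - 1/34146) = 201287*(1323020915/34146) = 266306910917605/34146 ≈ 7.7991e+9)
x = 266309821966543/34146 (x = 266306910917605/34146 + 85253 = 266309821966543/34146 ≈ 7.7992e+9)
x + E(-431) = 266309821966543/34146 - 512 = 266309804483791/34146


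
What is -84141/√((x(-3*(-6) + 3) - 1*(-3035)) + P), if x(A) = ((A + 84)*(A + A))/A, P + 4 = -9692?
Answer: 84141*I*√6451/6451 ≈ 1047.6*I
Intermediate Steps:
P = -9696 (P = -4 - 9692 = -9696)
x(A) = 168 + 2*A (x(A) = ((84 + A)*(2*A))/A = (2*A*(84 + A))/A = 168 + 2*A)
-84141/√((x(-3*(-6) + 3) - 1*(-3035)) + P) = -84141/√(((168 + 2*(-3*(-6) + 3)) - 1*(-3035)) - 9696) = -84141/√(((168 + 2*(18 + 3)) + 3035) - 9696) = -84141/√(((168 + 2*21) + 3035) - 9696) = -84141/√(((168 + 42) + 3035) - 9696) = -84141/√((210 + 3035) - 9696) = -84141/√(3245 - 9696) = -84141*(-I*√6451/6451) = -(-84141)*I*√6451/6451 = 84141*I*√6451/6451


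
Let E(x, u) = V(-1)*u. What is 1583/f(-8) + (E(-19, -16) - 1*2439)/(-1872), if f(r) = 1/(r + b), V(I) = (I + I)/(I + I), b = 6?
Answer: -5924297/1872 ≈ -3164.7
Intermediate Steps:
V(I) = 1 (V(I) = (2*I)/((2*I)) = (2*I)*(1/(2*I)) = 1)
f(r) = 1/(6 + r) (f(r) = 1/(r + 6) = 1/(6 + r))
E(x, u) = u (E(x, u) = 1*u = u)
1583/f(-8) + (E(-19, -16) - 1*2439)/(-1872) = 1583/(1/(6 - 8)) + (-16 - 1*2439)/(-1872) = 1583/(1/(-2)) + (-16 - 2439)*(-1/1872) = 1583/(-½) - 2455*(-1/1872) = 1583*(-2) + 2455/1872 = -3166 + 2455/1872 = -5924297/1872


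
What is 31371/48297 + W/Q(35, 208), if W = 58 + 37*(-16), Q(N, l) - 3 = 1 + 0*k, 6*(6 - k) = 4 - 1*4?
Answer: -4277519/32198 ≈ -132.85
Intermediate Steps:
k = 6 (k = 6 - (4 - 1*4)/6 = 6 - (4 - 4)/6 = 6 - ⅙*0 = 6 + 0 = 6)
Q(N, l) = 4 (Q(N, l) = 3 + (1 + 0*6) = 3 + (1 + 0) = 3 + 1 = 4)
W = -534 (W = 58 - 592 = -534)
31371/48297 + W/Q(35, 208) = 31371/48297 - 534/4 = 31371*(1/48297) - 534*¼ = 10457/16099 - 267/2 = -4277519/32198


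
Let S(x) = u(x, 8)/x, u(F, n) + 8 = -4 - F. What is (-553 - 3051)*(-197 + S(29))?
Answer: 20737416/29 ≈ 7.1508e+5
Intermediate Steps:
u(F, n) = -12 - F (u(F, n) = -8 + (-4 - F) = -12 - F)
S(x) = (-12 - x)/x
(-553 - 3051)*(-197 + S(29)) = (-553 - 3051)*(-197 + (-12 - 1*29)/29) = -3604*(-197 + (-12 - 29)/29) = -3604*(-197 + (1/29)*(-41)) = -3604*(-197 - 41/29) = -3604*(-5754/29) = 20737416/29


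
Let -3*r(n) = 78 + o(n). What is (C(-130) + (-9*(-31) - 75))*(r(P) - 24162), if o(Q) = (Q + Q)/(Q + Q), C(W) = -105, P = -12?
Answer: -2394645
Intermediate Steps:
o(Q) = 1 (o(Q) = (2*Q)/((2*Q)) = (2*Q)*(1/(2*Q)) = 1)
r(n) = -79/3 (r(n) = -(78 + 1)/3 = -⅓*79 = -79/3)
(C(-130) + (-9*(-31) - 75))*(r(P) - 24162) = (-105 + (-9*(-31) - 75))*(-79/3 - 24162) = (-105 + (279 - 75))*(-72565/3) = (-105 + 204)*(-72565/3) = 99*(-72565/3) = -2394645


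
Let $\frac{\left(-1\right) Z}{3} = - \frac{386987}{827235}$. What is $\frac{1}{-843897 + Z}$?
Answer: $- \frac{275745}{232699991278} \approx -1.185 \cdot 10^{-6}$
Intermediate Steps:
$Z = \frac{386987}{275745}$ ($Z = - 3 \left(- \frac{386987}{827235}\right) = - 3 \left(\left(-386987\right) \frac{1}{827235}\right) = \left(-3\right) \left(- \frac{386987}{827235}\right) = \frac{386987}{275745} \approx 1.4034$)
$\frac{1}{-843897 + Z} = \frac{1}{-843897 + \frac{386987}{275745}} = \frac{1}{- \frac{232699991278}{275745}} = - \frac{275745}{232699991278}$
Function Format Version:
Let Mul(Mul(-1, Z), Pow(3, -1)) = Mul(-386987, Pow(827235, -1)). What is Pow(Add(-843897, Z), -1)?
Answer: Rational(-275745, 232699991278) ≈ -1.1850e-6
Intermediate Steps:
Z = Rational(386987, 275745) (Z = Mul(-3, Mul(-386987, Pow(827235, -1))) = Mul(-3, Mul(-386987, Rational(1, 827235))) = Mul(-3, Rational(-386987, 827235)) = Rational(386987, 275745) ≈ 1.4034)
Pow(Add(-843897, Z), -1) = Pow(Add(-843897, Rational(386987, 275745)), -1) = Pow(Rational(-232699991278, 275745), -1) = Rational(-275745, 232699991278)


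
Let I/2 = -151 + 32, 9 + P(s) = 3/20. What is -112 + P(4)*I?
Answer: 19943/10 ≈ 1994.3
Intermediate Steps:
P(s) = -177/20 (P(s) = -9 + 3/20 = -177/20)
I = -238 (I = 2*(-151 + 32) = 2*(-119) = -238)
-112 + P(4)*I = -112 - 177/20*(-238) = -112 + 21063/10 = 19943/10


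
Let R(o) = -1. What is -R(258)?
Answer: 1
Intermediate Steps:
-R(258) = -1*(-1) = 1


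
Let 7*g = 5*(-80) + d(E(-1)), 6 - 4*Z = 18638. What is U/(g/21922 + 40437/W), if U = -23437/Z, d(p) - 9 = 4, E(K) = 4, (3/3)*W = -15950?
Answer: -14341049324525/7233166039896 ≈ -1.9827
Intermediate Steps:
Z = -4658 (Z = 3/2 - ¼*18638 = 3/2 - 9319/2 = -4658)
W = -15950
d(p) = 13 (d(p) = 9 + 4 = 13)
g = -387/7 (g = (5*(-80) + 13)/7 = (-400 + 13)/7 = (⅐)*(-387) = -387/7 ≈ -55.286)
U = 23437/4658 (U = -23437/(-4658) = -23437*(-1/4658) = 23437/4658 ≈ 5.0316)
U/(g/21922 + 40437/W) = 23437/(4658*(-387/7/21922 + 40437/(-15950))) = 23437/(4658*(-387/7*1/21922 + 40437*(-1/15950))) = 23437/(4658*(-387/153454 - 40437/15950)) = 23437/(4658*(-1552848012/611897825)) = (23437/4658)*(-611897825/1552848012) = -14341049324525/7233166039896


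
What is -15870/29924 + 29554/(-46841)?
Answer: -813870283/700835042 ≈ -1.1613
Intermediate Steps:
-15870/29924 + 29554/(-46841) = -15870*1/29924 + 29554*(-1/46841) = -7935/14962 - 29554/46841 = -813870283/700835042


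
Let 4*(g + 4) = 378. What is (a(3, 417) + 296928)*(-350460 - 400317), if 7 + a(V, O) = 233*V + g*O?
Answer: -503558897109/2 ≈ -2.5178e+11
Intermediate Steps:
g = 181/2 (g = -4 + (¼)*378 = -4 + 189/2 = 181/2 ≈ 90.500)
a(V, O) = -7 + 233*V + 181*O/2 (a(V, O) = -7 + (233*V + 181*O/2) = -7 + 233*V + 181*O/2)
(a(3, 417) + 296928)*(-350460 - 400317) = ((-7 + 233*3 + (181/2)*417) + 296928)*(-350460 - 400317) = ((-7 + 699 + 75477/2) + 296928)*(-750777) = (76861/2 + 296928)*(-750777) = (670717/2)*(-750777) = -503558897109/2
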